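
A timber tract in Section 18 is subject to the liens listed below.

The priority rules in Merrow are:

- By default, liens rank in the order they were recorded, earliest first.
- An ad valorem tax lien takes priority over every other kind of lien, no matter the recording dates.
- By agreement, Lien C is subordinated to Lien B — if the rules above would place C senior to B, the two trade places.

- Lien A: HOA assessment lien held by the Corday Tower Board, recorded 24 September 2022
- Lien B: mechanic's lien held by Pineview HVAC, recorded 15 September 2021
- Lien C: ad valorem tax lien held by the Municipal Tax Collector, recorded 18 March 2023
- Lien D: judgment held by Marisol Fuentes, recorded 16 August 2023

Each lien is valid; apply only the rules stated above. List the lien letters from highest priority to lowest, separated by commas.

B, C, A, D

C is an ad valorem tax lien and takes priority over every other lien.
Ordering the rest by effective date: B (15 September 2021), A (24 September 2022), D (16 August 2023).
C is senior to B before the subordination, so the two trade places.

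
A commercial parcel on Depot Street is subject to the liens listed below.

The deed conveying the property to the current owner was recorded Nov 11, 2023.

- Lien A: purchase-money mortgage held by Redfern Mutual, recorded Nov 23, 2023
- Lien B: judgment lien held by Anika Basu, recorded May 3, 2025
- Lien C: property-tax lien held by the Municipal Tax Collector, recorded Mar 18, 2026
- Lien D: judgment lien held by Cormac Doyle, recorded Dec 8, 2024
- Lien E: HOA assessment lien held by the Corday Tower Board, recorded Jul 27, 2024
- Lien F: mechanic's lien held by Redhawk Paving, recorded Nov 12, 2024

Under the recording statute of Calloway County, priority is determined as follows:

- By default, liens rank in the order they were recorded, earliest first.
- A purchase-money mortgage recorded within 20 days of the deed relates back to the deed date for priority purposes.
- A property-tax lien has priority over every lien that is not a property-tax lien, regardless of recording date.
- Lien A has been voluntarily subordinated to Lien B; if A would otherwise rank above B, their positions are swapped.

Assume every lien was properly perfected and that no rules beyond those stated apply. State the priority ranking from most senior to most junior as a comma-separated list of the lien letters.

C, B, E, F, D, A

Adjusting effective dates: A's effective date is the deed date, Nov 11, 2023.
As a property-tax lien, C is senior to every other lien.
Ordering the rest by effective date: A (Nov 11, 2023), E (Jul 27, 2024), F (Nov 12, 2024), D (Dec 8, 2024), B (May 3, 2025).
A would otherwise be senior to B, so under the subordination agreement A and B exchange positions.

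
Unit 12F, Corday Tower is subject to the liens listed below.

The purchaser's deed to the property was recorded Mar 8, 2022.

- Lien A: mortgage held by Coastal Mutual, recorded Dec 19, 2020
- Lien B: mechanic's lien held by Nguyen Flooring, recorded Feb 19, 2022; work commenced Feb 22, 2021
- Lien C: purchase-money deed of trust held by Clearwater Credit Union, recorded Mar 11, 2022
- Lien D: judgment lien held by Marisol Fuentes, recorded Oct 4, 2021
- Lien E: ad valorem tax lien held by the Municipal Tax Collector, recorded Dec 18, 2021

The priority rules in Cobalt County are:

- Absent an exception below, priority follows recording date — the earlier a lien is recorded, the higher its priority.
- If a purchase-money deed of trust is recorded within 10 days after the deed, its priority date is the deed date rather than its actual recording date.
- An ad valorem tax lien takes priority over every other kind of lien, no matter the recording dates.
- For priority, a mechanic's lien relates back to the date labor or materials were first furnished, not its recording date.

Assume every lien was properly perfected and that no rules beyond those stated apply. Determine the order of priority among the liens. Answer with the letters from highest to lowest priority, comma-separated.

E, A, B, D, C

Effective dates: B's effective date is Feb 22, 2021, when work began; C was recorded within the 10-day window, so its effective date is the deed date Mar 8, 2022.
E is an ad valorem tax lien and takes priority over every other lien.
Among the remaining liens, by effective date: A (Dec 19, 2020), B (Feb 22, 2021), D (Oct 4, 2021), C (Mar 8, 2022).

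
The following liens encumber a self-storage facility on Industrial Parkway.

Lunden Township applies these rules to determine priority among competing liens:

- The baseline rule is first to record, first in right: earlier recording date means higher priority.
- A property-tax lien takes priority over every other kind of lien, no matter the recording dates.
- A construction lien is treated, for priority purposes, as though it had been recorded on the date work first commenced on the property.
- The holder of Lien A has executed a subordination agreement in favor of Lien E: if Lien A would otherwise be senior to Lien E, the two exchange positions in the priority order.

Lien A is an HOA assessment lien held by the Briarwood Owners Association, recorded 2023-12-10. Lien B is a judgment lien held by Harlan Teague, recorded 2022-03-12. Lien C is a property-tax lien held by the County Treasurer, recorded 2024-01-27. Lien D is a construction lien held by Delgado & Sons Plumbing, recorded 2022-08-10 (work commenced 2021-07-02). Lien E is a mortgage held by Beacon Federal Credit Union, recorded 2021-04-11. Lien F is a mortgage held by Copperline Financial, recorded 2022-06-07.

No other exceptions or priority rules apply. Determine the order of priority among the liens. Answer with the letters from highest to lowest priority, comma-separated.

C, E, D, B, F, A

Effective dates after the stated exceptions: D is treated as recorded 2021-07-02, the work-commencement date.
C, as a property-tax lien, has superpriority and ranks first.
Ordering the rest by effective date: E (2021-04-11), D (2021-07-02), B (2022-03-12), F (2022-06-07), A (2023-12-10).
Since A is not senior to E, the subordination leaves the order unchanged.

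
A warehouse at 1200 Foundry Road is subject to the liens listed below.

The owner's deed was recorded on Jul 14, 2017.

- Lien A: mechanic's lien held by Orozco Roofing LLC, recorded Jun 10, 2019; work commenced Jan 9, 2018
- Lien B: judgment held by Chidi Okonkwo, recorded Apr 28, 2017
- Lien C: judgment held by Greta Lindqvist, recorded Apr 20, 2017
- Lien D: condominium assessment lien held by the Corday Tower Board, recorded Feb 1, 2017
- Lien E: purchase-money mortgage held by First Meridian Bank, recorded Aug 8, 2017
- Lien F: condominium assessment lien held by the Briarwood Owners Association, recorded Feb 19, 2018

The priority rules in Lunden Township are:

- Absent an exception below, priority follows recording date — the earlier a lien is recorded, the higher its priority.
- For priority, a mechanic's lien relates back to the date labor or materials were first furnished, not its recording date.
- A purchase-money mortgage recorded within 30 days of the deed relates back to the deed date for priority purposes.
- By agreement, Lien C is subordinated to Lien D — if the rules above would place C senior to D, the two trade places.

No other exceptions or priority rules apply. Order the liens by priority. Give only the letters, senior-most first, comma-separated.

D, C, B, E, A, F

First, effective dates: A relates back to Jan 9, 2018 (work commenced); E's effective date is the deed date, Jul 14, 2017.
By effective date, earliest first: D (Feb 1, 2017), C (Apr 20, 2017), B (Apr 28, 2017), E (Jul 14, 2017), A (Jan 9, 2018), F (Feb 19, 2018).
Since C is not senior to D, the subordination leaves the order unchanged.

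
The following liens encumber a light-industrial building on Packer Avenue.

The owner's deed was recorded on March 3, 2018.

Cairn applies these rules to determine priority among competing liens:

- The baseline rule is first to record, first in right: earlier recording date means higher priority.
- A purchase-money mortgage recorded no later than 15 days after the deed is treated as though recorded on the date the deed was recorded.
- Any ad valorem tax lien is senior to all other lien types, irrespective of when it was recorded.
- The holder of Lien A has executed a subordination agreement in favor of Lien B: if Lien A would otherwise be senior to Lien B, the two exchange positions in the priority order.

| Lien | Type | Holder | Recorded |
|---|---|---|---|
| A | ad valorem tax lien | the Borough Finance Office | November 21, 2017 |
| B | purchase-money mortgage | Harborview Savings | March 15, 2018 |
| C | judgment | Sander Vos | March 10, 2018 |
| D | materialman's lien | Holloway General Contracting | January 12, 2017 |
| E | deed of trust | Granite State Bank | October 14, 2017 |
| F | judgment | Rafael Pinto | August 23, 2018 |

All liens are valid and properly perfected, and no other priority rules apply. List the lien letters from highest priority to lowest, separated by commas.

Adjusting effective dates: B relates back to the deed date March 3, 2018.
A is an ad valorem tax lien, so it outranks all other liens regardless of date.
The other liens, earliest effective date first: D (January 12, 2017), E (October 14, 2017), B (March 3, 2018), C (March 10, 2018), F (August 23, 2018).
A is senior to B before the subordination, so the two trade places.

B, D, E, A, C, F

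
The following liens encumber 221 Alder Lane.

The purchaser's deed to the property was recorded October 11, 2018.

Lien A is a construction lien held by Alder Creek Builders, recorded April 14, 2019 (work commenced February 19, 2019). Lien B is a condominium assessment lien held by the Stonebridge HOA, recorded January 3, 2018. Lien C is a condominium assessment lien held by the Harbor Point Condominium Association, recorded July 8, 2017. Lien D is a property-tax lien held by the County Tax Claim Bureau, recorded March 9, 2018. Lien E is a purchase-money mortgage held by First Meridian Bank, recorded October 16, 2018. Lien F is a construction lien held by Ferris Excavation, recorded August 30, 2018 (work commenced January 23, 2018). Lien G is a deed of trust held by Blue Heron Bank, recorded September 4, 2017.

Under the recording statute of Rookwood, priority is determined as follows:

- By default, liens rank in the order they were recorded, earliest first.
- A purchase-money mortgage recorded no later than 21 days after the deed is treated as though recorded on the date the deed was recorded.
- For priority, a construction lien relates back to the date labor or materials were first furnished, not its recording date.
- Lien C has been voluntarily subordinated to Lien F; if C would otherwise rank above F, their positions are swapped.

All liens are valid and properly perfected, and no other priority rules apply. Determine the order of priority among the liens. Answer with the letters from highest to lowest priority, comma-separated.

First, effective dates: A is treated as recorded February 19, 2019, the work-commencement date; E was recorded within the 21-day window, so its effective date is the deed date October 11, 2018; F is treated as recorded January 23, 2018, the work-commencement date.
By effective date: C (July 8, 2017), G (September 4, 2017), B (January 3, 2018), F (January 23, 2018), D (March 9, 2018), E (October 11, 2018), A (February 19, 2019).
Because C would otherwise rank above F, the subordination swaps them.

F, G, B, C, D, E, A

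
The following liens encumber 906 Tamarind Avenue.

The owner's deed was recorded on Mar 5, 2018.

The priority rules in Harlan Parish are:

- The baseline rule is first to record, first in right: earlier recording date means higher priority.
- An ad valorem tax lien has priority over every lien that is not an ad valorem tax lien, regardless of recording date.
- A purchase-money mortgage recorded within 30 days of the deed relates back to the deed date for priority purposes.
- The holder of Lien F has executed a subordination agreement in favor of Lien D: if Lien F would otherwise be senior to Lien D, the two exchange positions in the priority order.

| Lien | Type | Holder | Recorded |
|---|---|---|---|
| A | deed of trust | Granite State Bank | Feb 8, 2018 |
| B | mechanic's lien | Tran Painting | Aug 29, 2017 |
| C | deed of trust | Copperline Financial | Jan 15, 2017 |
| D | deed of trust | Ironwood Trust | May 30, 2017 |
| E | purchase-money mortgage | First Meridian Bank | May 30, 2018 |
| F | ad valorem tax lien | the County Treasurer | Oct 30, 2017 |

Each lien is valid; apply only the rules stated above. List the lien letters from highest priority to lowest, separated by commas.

Effective dates: E was recorded 86 days after the deed — beyond 30 days — so no relation-back applies.
As an ad valorem tax lien, F is senior to every other lien.
The other liens, earliest effective date first: C (Jan 15, 2017), D (May 30, 2017), B (Aug 29, 2017), A (Feb 8, 2018), E (May 30, 2018).
F is senior to D before the subordination, so the two trade places.

D, C, F, B, A, E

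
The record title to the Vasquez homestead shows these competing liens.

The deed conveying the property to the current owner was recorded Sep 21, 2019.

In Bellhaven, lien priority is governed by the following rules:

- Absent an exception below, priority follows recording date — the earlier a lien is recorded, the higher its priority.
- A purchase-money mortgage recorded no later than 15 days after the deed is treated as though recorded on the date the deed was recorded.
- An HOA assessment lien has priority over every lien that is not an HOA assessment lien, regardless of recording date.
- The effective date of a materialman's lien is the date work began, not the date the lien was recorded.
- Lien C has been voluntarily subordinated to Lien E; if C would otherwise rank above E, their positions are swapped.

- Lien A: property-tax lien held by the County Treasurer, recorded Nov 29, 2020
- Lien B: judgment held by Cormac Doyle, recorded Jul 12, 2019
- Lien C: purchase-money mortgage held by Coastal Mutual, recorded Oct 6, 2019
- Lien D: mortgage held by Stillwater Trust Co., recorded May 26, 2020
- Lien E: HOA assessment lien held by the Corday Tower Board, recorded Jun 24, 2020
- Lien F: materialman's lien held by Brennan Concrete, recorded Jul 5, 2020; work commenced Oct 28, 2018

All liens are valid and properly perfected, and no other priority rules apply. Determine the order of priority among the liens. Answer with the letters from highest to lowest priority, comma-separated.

E, F, B, C, D, A

First, effective dates: C relates back to the deed date Sep 21, 2019; F relates back to Oct 28, 2018 (work commenced).
E is an HOA assessment lien and takes priority over every other lien.
The other liens, earliest effective date first: F (Oct 28, 2018), B (Jul 12, 2019), C (Sep 21, 2019), D (May 26, 2020), A (Nov 29, 2020).
Since C is not senior to E, the subordination leaves the order unchanged.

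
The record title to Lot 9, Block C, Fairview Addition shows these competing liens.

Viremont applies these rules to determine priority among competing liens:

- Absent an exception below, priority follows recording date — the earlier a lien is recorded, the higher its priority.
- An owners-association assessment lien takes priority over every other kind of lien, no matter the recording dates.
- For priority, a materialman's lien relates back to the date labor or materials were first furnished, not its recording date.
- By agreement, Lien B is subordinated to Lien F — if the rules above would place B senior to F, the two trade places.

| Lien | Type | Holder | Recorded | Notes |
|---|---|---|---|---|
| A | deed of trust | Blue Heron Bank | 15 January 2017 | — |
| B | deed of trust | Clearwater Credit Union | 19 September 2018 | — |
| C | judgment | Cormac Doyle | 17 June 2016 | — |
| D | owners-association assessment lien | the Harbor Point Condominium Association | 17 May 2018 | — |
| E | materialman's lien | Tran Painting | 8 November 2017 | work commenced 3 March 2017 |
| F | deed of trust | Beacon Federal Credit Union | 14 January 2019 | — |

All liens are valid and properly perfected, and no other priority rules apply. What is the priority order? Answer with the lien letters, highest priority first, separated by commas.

Effective dates after the stated exceptions: E is treated as recorded 3 March 2017, the work-commencement date.
D, as an owners-association assessment lien, has superpriority and ranks first.
Among the remaining liens, by effective date: C (17 June 2016), A (15 January 2017), E (3 March 2017), B (19 September 2018), F (14 January 2019).
B is senior to F before the subordination, so the two trade places.

D, C, A, E, F, B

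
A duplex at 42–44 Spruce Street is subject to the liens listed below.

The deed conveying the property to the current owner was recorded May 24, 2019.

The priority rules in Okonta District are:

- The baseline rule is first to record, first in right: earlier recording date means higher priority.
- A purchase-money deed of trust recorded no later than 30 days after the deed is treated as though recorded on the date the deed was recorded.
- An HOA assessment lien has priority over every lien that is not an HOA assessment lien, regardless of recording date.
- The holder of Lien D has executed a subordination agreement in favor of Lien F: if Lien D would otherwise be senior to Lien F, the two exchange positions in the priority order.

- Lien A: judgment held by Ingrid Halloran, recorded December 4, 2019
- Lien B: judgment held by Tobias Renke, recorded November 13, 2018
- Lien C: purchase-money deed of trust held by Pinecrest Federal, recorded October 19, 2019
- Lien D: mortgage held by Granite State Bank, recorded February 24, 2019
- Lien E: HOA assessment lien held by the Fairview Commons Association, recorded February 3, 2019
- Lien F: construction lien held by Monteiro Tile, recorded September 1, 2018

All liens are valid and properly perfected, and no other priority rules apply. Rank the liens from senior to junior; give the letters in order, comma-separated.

Effective dates after the stated exceptions: C missed the 30-day window (148 days after the deed), so its recording date stands.
E is an HOA assessment lien, so it outranks all other liens regardless of date.
Among the remaining liens, by effective date: F (September 1, 2018), B (November 13, 2018), D (February 24, 2019), C (October 19, 2019), A (December 4, 2019).
D already ranks below F; the subordination has no effect.

E, F, B, D, C, A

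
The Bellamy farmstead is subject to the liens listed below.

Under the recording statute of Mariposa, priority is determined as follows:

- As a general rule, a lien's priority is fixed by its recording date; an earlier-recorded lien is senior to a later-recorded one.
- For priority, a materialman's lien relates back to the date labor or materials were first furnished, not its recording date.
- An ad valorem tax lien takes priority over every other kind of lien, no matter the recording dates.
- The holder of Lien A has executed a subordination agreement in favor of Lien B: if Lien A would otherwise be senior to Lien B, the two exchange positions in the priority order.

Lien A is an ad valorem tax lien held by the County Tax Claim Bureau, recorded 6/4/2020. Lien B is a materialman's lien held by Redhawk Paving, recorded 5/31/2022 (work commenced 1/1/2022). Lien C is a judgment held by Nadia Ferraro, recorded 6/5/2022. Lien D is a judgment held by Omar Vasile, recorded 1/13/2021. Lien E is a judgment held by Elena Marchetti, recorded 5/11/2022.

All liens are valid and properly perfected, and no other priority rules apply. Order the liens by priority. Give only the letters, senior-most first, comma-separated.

B, D, A, E, C

Effective dates: B's effective date is 1/1/2022, when work began.
A is an ad valorem tax lien, so it outranks all other liens regardless of date.
Remaining liens by effective date: D (1/13/2021), B (1/1/2022), E (5/11/2022), C (6/5/2022).
The subordination applies — A was senior to B — so A and B swap.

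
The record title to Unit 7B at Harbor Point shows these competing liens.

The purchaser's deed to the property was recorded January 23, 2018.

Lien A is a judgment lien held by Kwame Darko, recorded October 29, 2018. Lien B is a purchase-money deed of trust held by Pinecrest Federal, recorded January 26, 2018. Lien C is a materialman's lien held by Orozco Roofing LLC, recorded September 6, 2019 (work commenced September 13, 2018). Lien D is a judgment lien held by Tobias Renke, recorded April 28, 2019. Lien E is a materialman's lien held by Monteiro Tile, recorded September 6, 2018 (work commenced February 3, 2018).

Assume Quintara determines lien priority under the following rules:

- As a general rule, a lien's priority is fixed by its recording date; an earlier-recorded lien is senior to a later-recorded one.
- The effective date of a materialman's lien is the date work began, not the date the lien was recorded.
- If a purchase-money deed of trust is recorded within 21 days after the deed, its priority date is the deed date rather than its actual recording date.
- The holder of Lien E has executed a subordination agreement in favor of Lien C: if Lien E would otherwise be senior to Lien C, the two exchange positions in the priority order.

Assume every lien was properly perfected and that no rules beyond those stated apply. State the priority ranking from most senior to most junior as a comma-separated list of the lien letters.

First, effective dates: B relates back to the deed date January 23, 2018; C is treated as recorded September 13, 2018, the work-commencement date; E's effective date is February 3, 2018, when work began.
By effective date: B (January 23, 2018), E (February 3, 2018), C (September 13, 2018), A (October 29, 2018), D (April 28, 2019).
E is senior to C before the subordination, so the two trade places.

B, C, E, A, D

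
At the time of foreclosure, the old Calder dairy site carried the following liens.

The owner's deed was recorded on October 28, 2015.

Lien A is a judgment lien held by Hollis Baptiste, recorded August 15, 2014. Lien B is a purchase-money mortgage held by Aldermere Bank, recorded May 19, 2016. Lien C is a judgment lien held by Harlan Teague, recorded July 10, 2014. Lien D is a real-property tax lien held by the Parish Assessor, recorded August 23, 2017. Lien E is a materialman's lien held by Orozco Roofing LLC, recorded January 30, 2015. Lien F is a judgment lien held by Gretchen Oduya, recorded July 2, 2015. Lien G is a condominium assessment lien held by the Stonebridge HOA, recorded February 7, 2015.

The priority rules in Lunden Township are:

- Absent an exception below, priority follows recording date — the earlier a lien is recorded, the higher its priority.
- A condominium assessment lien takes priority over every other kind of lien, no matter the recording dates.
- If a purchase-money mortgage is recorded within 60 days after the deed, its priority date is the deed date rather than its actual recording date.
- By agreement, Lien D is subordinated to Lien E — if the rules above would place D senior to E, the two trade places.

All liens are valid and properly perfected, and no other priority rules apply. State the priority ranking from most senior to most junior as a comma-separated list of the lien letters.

Effective dates after the stated exceptions: B was recorded 204 days after the deed, outside the 60-day window, so it keeps its recording date.
G is a condominium assessment lien and takes priority over every other lien.
Ordering the rest by effective date: C (July 10, 2014), A (August 15, 2014), E (January 30, 2015), F (July 2, 2015), B (May 19, 2016), D (August 23, 2017).
D already ranks below E; the subordination has no effect.

G, C, A, E, F, B, D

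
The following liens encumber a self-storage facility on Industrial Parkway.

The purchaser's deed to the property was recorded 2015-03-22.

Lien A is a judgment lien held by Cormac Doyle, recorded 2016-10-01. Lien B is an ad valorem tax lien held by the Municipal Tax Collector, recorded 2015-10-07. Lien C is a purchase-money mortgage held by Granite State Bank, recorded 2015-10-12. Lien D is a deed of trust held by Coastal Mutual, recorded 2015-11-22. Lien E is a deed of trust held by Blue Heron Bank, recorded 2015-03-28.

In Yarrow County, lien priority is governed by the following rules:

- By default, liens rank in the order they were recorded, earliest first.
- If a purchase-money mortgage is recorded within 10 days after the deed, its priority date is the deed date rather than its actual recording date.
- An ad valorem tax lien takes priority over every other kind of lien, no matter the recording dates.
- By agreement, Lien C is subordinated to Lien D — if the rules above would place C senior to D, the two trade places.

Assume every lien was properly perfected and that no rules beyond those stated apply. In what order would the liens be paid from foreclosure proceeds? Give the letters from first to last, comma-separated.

First, effective dates: C was recorded 204 days after the deed — beyond 10 days — so no relation-back applies.
B is an ad valorem tax lien, so it outranks all other liens regardless of date.
Ordering the rest by effective date: E (2015-03-28), C (2015-10-12), D (2015-11-22), A (2016-10-01).
Because C would otherwise rank above D, the subordination swaps them.

B, E, D, C, A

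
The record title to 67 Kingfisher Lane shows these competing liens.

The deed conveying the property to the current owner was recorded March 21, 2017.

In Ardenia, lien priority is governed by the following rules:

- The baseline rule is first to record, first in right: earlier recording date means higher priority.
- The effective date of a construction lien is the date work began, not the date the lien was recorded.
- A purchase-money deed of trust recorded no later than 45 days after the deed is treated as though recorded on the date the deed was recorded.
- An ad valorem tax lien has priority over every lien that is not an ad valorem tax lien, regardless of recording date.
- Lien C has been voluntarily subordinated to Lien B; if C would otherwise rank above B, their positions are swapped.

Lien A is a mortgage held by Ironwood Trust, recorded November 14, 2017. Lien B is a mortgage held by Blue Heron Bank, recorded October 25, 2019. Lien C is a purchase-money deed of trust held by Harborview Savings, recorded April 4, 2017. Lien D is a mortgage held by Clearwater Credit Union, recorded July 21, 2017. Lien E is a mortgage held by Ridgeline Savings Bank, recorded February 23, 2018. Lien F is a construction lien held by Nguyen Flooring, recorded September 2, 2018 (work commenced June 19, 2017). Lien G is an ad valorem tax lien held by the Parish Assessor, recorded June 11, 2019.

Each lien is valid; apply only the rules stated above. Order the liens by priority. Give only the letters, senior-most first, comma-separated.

G, B, F, D, A, E, C

Effective dates: C was recorded within the 45-day window, so its effective date is the deed date March 21, 2017; F relates back to June 19, 2017 (work commenced).
G is an ad valorem tax lien and takes priority over every other lien.
The other liens, earliest effective date first: C (March 21, 2017), F (June 19, 2017), D (July 21, 2017), A (November 14, 2017), E (February 23, 2018), B (October 25, 2019).
C is senior to B before the subordination, so the two trade places.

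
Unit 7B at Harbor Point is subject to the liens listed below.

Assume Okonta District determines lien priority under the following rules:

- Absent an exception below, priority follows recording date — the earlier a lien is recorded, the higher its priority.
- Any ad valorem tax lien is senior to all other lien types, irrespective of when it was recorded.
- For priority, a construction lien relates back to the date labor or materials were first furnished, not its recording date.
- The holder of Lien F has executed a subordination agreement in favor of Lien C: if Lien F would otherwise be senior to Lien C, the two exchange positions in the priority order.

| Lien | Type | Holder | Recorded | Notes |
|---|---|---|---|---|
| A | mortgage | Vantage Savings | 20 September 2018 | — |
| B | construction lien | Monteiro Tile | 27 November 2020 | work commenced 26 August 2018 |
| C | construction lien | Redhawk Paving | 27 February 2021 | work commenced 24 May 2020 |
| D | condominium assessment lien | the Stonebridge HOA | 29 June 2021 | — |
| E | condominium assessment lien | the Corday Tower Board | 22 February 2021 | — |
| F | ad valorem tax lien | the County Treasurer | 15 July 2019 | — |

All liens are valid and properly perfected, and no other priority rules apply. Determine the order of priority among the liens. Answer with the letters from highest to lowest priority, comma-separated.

Effective dates: B relates back to 26 August 2018 (work commenced); C's effective date is 24 May 2020, when work began.
F is an ad valorem tax lien and takes priority over every other lien.
Remaining liens by effective date: B (26 August 2018), A (20 September 2018), C (24 May 2020), E (22 February 2021), D (29 June 2021).
Because F would otherwise rank above C, the subordination swaps them.

C, B, A, F, E, D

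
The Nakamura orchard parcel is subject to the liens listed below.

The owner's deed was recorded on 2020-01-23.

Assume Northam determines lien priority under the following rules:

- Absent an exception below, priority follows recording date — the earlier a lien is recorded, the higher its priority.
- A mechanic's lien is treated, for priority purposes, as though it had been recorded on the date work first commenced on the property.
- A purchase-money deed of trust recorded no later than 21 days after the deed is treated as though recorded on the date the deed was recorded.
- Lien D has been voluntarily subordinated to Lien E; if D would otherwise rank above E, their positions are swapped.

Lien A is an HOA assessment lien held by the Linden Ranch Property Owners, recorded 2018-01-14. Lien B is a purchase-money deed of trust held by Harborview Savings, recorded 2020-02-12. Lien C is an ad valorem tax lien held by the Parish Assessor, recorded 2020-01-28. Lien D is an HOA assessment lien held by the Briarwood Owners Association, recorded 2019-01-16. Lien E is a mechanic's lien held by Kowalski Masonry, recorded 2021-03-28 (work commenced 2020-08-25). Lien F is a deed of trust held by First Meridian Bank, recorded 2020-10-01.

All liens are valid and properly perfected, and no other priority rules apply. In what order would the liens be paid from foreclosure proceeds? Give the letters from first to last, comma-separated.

A, E, B, C, D, F

Effective dates: B's effective date is the deed date, 2020-01-23; E is treated as recorded 2020-08-25, the work-commencement date.
Ordering by effective date: A (2018-01-14), D (2019-01-16), B (2020-01-23), C (2020-01-28), E (2020-08-25), F (2020-10-01).
D would otherwise be senior to E, so under the subordination agreement D and E exchange positions.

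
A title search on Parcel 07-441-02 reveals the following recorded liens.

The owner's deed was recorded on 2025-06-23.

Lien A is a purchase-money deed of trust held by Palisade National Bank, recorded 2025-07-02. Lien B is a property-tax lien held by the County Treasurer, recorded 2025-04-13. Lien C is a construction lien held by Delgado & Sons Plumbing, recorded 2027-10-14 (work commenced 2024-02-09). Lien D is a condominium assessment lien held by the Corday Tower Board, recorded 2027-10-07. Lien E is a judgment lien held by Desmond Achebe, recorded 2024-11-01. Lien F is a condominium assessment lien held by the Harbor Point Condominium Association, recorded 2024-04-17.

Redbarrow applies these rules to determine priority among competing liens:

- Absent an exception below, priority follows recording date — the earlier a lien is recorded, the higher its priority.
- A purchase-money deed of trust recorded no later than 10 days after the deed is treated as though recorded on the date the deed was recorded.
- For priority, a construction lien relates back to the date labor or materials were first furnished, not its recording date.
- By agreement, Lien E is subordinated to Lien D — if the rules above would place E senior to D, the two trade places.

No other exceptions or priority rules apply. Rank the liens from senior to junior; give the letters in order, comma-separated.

Effective dates: A's effective date is the deed date, 2025-06-23; C relates back to 2024-02-09 (work commenced).
By effective date, earliest first: C (2024-02-09), F (2024-04-17), E (2024-11-01), B (2025-04-13), A (2025-06-23), D (2027-10-07).
E would otherwise be senior to D, so under the subordination agreement E and D exchange positions.

C, F, D, B, A, E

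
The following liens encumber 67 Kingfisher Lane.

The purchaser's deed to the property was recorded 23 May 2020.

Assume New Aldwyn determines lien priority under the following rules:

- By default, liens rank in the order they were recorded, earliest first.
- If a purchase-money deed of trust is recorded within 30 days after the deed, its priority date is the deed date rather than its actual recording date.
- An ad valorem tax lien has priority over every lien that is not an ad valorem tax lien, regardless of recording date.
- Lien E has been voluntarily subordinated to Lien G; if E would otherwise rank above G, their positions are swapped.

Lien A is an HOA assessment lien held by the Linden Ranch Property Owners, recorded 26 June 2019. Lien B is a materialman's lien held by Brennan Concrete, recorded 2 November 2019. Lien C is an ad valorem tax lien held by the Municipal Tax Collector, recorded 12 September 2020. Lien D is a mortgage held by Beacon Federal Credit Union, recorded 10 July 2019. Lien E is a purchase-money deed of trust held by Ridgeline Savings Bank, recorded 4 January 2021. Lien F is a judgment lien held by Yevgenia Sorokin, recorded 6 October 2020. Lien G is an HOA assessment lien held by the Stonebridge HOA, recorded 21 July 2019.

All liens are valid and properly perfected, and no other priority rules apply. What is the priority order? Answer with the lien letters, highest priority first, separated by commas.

First, effective dates: E was recorded 226 days after the deed — beyond 30 days — so no relation-back applies.
C, as an ad valorem tax lien, has superpriority and ranks first.
Remaining liens by effective date: A (26 June 2019), D (10 July 2019), G (21 July 2019), B (2 November 2019), F (6 October 2020), E (4 January 2021).
E is already junior to G, so the subordination agreement changes nothing.

C, A, D, G, B, F, E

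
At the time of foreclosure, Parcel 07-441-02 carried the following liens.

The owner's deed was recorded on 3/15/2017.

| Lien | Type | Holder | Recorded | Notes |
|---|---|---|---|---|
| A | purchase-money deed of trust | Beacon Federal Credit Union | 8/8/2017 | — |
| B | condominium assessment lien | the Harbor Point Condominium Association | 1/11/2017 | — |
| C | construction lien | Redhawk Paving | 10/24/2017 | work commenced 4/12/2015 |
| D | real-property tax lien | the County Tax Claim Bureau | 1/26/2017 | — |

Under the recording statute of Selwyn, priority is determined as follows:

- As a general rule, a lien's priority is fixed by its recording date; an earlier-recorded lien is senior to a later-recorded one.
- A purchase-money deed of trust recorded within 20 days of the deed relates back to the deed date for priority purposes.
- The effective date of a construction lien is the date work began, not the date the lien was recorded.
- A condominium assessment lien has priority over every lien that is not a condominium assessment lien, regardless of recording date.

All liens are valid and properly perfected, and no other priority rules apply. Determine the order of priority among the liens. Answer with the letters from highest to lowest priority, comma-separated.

Adjusting effective dates: A was recorded 146 days after the deed — beyond 20 days — so no relation-back applies; C's effective date is 4/12/2015, when work began.
B is a condominium assessment lien and takes priority over every other lien.
The other liens, earliest effective date first: C (4/12/2015), D (1/26/2017), A (8/8/2017).

B, C, D, A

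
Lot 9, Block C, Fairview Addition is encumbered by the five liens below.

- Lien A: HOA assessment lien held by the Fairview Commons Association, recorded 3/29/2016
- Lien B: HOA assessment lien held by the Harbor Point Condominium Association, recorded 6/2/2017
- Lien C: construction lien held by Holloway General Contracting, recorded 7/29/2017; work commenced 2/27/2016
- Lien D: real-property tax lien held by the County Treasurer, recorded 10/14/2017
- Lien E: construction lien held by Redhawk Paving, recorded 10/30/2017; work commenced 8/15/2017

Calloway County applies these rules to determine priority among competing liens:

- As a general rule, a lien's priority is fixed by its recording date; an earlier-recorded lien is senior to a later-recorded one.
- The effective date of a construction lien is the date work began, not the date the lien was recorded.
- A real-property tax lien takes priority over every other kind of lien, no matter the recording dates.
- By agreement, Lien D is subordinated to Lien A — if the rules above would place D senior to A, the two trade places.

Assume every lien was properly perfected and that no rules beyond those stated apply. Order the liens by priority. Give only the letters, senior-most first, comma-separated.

A, C, D, B, E

Adjusting effective dates: C is treated as recorded 2/27/2016, the work-commencement date; E relates back to 8/15/2017 (work commenced).
D, as a real-property tax lien, has superpriority and ranks first.
Among the remaining liens, by effective date: C (2/27/2016), A (3/29/2016), B (6/2/2017), E (8/15/2017).
D is senior to A before the subordination, so the two trade places.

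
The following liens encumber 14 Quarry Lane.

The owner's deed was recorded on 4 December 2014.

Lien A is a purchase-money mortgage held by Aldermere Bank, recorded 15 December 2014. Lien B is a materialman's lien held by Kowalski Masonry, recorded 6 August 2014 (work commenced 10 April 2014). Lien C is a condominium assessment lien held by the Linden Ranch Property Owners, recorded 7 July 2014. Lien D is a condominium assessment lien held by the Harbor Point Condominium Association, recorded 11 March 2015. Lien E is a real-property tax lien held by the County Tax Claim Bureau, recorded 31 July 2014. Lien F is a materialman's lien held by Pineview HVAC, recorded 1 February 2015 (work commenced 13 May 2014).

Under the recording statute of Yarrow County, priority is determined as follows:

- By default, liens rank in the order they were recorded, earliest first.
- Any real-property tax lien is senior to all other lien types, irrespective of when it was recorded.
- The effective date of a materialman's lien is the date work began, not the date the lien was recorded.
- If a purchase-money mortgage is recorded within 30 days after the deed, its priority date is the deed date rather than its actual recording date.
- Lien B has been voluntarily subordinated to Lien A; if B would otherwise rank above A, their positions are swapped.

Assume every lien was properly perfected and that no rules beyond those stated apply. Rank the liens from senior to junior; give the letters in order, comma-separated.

E, A, F, C, B, D

First, effective dates: A's effective date is the deed date, 4 December 2014; B's effective date is 10 April 2014, when work began; F is treated as recorded 13 May 2014, the work-commencement date.
E, as a real-property tax lien, has superpriority and ranks first.
Among the remaining liens, by effective date: B (10 April 2014), F (13 May 2014), C (7 July 2014), A (4 December 2014), D (11 March 2015).
Because B would otherwise rank above A, the subordination swaps them.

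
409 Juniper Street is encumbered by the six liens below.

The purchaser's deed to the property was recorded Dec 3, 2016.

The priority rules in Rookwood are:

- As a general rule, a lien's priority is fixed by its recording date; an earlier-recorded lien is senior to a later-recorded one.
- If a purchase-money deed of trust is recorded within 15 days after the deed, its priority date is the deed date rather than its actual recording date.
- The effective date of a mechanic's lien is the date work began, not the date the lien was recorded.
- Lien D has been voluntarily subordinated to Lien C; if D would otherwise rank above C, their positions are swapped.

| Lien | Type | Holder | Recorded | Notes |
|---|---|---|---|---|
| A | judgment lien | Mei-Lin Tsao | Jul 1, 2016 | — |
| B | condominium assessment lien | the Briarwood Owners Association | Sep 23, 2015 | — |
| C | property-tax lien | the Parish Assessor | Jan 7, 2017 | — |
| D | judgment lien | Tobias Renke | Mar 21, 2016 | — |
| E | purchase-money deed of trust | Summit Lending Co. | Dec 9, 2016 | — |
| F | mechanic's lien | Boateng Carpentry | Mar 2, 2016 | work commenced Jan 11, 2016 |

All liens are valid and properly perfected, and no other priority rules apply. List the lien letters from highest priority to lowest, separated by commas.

B, F, C, A, E, D

Effective dates after the stated exceptions: E relates back to the deed date Dec 3, 2016; F is treated as recorded Jan 11, 2016, the work-commencement date.
By effective date, earliest first: B (Sep 23, 2015), F (Jan 11, 2016), D (Mar 21, 2016), A (Jul 1, 2016), E (Dec 3, 2016), C (Jan 7, 2017).
The subordination applies — D was senior to C — so D and C swap.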